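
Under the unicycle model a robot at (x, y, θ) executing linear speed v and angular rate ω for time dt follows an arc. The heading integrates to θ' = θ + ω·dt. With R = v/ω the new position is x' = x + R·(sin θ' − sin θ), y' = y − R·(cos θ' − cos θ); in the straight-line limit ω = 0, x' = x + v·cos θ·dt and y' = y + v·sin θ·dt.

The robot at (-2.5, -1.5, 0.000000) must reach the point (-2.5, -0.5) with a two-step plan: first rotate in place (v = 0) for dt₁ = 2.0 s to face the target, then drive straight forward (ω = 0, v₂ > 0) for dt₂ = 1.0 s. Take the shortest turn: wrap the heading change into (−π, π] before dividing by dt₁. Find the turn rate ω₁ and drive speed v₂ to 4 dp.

ω₁ = 0.7854, v₂ = 1.0000

heading to target = atan2(-0.5−-1.5, -2.5−-2.5) = 1.5708
Δθ = wrap(1.5708 − 0.0000) = 1.5708; ω₁ = Δθ/dt₁ = 0.7854
distance = √((-2.5−-2.5)² + (-0.5−-1.5)²) = 1.0000; v₂ = distance/dt₂ = 1.0000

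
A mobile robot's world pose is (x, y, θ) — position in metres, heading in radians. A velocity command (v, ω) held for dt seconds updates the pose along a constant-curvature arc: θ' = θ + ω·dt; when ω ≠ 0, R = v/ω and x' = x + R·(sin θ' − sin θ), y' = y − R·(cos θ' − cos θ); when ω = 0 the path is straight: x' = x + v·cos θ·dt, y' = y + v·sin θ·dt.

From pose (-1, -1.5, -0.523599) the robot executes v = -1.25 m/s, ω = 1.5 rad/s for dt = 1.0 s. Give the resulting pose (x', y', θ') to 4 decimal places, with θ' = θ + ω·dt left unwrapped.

θ' = -0.5236 + 1.5·1.0 = 0.9764
R = v/ω = -1.25/1.5 = -0.8333
x' = -1 + -0.8333·(sin 0.9764 − sin -0.5236) = -2.1071
y' = -1.5 − -0.8333·(cos 0.9764 − cos -0.5236) = -1.7550

(-2.1071, -1.7550, 0.9764)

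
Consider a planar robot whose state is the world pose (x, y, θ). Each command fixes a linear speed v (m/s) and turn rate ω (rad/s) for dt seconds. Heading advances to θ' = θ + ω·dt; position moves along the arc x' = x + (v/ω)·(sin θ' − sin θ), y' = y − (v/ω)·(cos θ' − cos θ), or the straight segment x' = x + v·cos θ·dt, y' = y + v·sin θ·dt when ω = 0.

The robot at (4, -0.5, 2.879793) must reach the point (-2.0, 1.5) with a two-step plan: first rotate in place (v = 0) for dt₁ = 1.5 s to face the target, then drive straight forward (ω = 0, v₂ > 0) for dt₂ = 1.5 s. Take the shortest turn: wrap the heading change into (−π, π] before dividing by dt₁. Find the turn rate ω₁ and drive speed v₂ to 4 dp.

heading to target = atan2(1.5−-0.5, -2−4) = 2.8198
Δθ = wrap(2.8198 − 2.8798) = -0.0600; ω₁ = Δθ/dt₁ = -0.0400
distance = √((-2−4)² + (1.5−-0.5)²) = 6.3246; v₂ = distance/dt₂ = 4.2164

ω₁ = -0.0400, v₂ = 4.2164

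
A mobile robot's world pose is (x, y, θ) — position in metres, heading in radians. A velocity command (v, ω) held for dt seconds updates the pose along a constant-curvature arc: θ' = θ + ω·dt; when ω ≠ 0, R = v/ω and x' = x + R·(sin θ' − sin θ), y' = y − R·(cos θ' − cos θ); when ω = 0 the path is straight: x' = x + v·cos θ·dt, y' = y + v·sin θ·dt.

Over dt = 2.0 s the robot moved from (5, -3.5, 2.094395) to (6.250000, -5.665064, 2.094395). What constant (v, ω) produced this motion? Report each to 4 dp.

Δθ = 2.094395 − 2.094395 = 0.000000
ω = Δθ/dt = 0.000000/2.0 = 0.0000
ω = 0 → v = (Δx·cos θ + Δy·sin θ)/dt = -1.2500

v = -1.2500, ω = 0.0000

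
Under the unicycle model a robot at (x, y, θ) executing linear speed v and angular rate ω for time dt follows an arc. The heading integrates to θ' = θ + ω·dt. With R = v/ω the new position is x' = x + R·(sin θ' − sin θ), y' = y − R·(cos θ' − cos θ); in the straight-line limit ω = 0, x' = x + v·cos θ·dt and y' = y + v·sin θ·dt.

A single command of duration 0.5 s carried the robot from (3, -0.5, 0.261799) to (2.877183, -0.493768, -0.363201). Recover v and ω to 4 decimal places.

v = -0.2500, ω = -1.2500

Δθ = -0.363201 − 0.261799 = -0.625000
ω = Δθ/dt = -0.625000/0.5 = -1.2500
R = Δx/(sin θ' − sin θ) = 0.2000
v = R·ω = 0.2000·-1.2500 = -0.2500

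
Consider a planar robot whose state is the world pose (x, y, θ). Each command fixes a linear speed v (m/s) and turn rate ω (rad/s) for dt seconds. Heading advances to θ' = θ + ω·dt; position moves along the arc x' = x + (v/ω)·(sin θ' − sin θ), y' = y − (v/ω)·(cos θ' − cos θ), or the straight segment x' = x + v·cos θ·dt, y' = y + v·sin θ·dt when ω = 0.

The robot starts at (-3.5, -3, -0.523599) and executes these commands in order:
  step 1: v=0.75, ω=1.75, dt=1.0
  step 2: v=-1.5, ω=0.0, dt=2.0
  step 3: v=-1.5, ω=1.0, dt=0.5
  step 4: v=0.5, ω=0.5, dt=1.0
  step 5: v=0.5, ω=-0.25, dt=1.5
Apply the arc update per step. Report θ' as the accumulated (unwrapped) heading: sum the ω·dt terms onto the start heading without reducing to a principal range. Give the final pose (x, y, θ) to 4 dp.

(-4.4968, -5.2162, 1.8514)

step 1: θ'=1.2264 (R=0.4286) → pose (-2.8823, -2.7735, 1.2264)
step 2: θ'=1.2264 (straight) → pose (-3.8952, -5.5974, 1.2264)
step 3: θ'=1.7264 (R=-1.5000) → pose (-3.9651, -6.3363, 1.7264)
step 4: θ'=2.2264 (R=1.0000) → pose (-4.1604, -5.8816, 2.2264)
step 5: θ'=1.8514 (R=-2.0000) → pose (-4.4968, -5.2162, 1.8514)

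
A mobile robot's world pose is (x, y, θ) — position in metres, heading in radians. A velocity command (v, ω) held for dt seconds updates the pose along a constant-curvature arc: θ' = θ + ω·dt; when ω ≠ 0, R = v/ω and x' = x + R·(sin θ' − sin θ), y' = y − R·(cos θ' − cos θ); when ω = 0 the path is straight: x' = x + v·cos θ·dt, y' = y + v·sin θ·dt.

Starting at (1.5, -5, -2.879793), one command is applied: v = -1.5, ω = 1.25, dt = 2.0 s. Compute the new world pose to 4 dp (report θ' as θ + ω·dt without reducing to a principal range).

(1.6343, -2.7264, -0.3798)

θ' = -2.8798 + 1.25·2.0 = -0.3798
R = v/ω = -1.5/1.25 = -1.2000
x' = 1.5 + -1.2000·(sin -0.3798 − sin -2.8798) = 1.6343
y' = -5 − -1.2000·(cos -0.3798 − cos -2.8798) = -2.7264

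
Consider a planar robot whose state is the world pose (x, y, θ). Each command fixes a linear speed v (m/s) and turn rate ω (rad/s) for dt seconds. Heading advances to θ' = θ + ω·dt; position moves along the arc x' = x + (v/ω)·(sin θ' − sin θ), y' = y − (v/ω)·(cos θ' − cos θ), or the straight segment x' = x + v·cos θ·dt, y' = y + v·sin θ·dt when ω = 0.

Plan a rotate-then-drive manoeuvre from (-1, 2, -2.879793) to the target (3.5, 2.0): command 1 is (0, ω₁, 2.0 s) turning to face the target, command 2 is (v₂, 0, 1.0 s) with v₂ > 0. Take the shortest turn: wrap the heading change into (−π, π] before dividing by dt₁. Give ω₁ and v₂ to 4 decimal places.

heading to target = atan2(2−2, 3.5−-1) = 0.0000
Δθ = wrap(0.0000 − -2.8798) = 2.8798; ω₁ = Δθ/dt₁ = 1.4399
distance = √((3.5−-1)² + (2−2)²) = 4.5000; v₂ = distance/dt₂ = 4.5000

ω₁ = 1.4399, v₂ = 4.5000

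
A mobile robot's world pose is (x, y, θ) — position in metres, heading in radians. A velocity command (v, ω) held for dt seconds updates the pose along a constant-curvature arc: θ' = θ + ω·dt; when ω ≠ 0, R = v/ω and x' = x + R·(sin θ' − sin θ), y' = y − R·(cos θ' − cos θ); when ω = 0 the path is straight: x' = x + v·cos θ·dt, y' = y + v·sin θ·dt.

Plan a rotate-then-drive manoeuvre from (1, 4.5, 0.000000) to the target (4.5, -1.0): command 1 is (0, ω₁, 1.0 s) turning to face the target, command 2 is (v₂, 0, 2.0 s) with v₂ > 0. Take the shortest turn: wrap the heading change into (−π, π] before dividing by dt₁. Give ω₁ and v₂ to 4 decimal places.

heading to target = atan2(-1−4.5, 4.5−1) = -1.0041
Δθ = wrap(-1.0041 − 0.0000) = -1.0041; ω₁ = Δθ/dt₁ = -1.0041
distance = √((4.5−1)² + (-1−4.5)²) = 6.5192; v₂ = distance/dt₂ = 3.2596

ω₁ = -1.0041, v₂ = 3.2596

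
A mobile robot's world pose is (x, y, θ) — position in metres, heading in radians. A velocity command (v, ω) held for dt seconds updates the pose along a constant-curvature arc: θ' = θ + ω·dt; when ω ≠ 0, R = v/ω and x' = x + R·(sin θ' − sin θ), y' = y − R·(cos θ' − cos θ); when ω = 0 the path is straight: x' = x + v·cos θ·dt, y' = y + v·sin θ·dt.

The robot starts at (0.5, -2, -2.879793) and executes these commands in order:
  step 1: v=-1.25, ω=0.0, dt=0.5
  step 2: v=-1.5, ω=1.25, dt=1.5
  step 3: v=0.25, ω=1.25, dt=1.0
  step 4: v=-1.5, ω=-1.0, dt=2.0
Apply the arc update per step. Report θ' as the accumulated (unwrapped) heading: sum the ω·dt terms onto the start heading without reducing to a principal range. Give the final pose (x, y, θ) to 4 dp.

step 1: θ'=-2.8798 (straight) → pose (1.1037, -1.8382, -2.8798)
step 2: θ'=-1.0048 (R=-1.2000) → pose (1.8060, -0.0356, -1.0048)
step 3: θ'=0.2452 (R=0.2000) → pose (2.0233, -0.1224, 0.2452)
step 4: θ'=-1.7548 (R=1.5000) → pose (0.1845, 1.6072, -1.7548)

(0.1845, 1.6072, -1.7548)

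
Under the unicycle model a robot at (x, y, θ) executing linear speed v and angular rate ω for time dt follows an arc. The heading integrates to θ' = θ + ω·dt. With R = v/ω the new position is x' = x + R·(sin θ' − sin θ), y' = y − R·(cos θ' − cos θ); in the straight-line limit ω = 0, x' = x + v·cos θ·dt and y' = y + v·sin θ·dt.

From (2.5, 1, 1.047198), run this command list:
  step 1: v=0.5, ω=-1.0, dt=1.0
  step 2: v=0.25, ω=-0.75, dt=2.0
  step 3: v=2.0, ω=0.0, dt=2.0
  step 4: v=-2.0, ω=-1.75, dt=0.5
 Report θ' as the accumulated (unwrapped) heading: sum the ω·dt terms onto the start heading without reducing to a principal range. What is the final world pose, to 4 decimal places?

step 1: θ'=0.0472 (R=-0.5000) → pose (2.9094, 1.2494, 0.0472)
step 2: θ'=-1.4528 (R=-0.3333) → pose (3.2562, 0.9557, -1.4528)
step 3: θ'=-1.4528 (straight) → pose (3.7270, -3.0165, -1.4528)
step 4: θ'=-2.3278 (R=1.1429) → pose (4.0312, -2.0971, -2.3278)

(4.0312, -2.0971, -2.3278)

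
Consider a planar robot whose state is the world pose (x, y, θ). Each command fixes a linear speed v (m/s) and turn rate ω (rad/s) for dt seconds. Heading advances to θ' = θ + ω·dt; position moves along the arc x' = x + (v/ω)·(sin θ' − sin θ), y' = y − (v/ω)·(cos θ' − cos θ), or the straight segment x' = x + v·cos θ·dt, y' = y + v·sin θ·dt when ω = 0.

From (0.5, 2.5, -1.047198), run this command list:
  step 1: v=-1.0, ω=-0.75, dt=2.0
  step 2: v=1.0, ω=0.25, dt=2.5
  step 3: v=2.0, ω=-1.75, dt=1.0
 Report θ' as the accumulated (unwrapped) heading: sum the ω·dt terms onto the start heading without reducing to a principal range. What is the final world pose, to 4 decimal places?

step 1: θ'=-2.5472 (R=1.3333) → pose (0.9080, 4.2713, -2.5472)
step 2: θ'=-1.9222 (R=4.0000) → pose (-0.6075, 2.3342, -1.9222)
step 3: θ'=-3.6722 (R=-1.1429) → pose (-2.2589, 1.7419, -3.6722)

(-2.2589, 1.7419, -3.6722)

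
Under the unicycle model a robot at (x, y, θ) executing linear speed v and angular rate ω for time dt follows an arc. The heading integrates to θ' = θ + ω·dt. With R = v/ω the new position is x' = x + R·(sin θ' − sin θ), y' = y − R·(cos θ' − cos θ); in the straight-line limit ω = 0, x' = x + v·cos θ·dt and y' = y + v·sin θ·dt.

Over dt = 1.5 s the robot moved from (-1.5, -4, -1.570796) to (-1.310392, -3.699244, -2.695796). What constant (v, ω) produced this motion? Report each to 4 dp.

Δθ = -2.695796 − -1.570796 = -1.125000
ω = Δθ/dt = -1.125000/1.5 = -0.7500
R = −Δy/(cos θ' − cos θ) = 0.3333
v = R·ω = 0.3333·-0.7500 = -0.2500

v = -0.2500, ω = -0.7500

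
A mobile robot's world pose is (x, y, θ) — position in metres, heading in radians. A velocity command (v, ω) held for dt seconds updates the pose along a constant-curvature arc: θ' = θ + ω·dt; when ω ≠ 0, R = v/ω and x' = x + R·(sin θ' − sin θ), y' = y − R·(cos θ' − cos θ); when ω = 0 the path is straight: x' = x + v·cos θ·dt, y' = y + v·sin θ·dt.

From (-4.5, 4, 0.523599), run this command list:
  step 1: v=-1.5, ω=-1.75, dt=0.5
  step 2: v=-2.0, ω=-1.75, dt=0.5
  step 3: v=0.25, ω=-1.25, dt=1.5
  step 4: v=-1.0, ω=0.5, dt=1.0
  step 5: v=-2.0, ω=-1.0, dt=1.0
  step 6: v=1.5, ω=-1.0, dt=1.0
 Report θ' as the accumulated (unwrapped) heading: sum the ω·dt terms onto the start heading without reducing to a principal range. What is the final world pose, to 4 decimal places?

step 1: θ'=-0.3514 (R=0.8571) → pose (-5.2236, 3.9375, -0.3514)
step 2: θ'=-1.2264 (R=1.1429) → pose (-5.9060, 4.6247, -1.2264)
step 3: θ'=-3.1014 (R=-0.2000) → pose (-6.0862, 4.3573, -3.1014)
step 4: θ'=-2.6014 (R=-2.0000) → pose (-5.1380, 4.6405, -2.6014)
step 5: θ'=-3.6014 (R=2.0000) → pose (-3.2218, 4.7176, -3.6014)
step 6: θ'=-4.6014 (R=-1.5000) → pose (-4.0469, 5.8956, -4.6014)

(-4.0469, 5.8956, -4.6014)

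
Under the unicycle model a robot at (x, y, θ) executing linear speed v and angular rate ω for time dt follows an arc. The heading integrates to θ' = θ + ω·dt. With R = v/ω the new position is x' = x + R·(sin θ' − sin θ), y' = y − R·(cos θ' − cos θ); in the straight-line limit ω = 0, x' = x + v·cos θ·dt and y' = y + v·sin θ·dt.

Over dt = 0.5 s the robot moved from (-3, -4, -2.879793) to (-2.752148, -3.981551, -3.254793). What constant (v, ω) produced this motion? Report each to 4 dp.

Δθ = -3.254793 − -2.879793 = -0.375000
ω = Δθ/dt = -0.375000/0.5 = -0.7500
R = Δx/(sin θ' − sin θ) = 0.6667
v = R·ω = 0.6667·-0.7500 = -0.5000

v = -0.5000, ω = -0.7500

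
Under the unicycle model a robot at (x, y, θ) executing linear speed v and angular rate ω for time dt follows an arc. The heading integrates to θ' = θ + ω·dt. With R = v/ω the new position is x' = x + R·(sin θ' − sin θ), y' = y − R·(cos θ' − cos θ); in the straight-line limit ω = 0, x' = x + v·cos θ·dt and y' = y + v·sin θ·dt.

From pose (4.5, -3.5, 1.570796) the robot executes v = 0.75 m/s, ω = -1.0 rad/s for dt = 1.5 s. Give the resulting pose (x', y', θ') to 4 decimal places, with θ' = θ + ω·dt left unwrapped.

θ' = 1.5708 + -1.0·1.5 = 0.0708
R = v/ω = 0.75/-1.0 = -0.7500
x' = 4.5 + -0.7500·(sin 0.0708 − sin 1.5708) = 5.1969
y' = -3.5 − -0.7500·(cos 0.0708 − cos 1.5708) = -2.7519

(5.1969, -2.7519, 0.0708)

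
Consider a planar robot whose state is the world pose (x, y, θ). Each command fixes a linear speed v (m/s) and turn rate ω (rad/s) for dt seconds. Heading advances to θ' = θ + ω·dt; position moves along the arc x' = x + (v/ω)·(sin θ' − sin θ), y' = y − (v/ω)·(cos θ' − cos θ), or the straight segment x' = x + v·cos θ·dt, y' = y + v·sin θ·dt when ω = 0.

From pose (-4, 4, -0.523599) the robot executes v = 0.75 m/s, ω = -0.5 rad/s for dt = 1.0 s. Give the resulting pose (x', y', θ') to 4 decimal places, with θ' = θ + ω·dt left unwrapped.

θ' = -0.5236 + -0.5·1.0 = -1.0236
R = v/ω = 0.75/-0.5 = -1.5000
x' = -4 + -1.5000·(sin -1.0236 − sin -0.5236) = -3.4690
y' = 4 − -1.5000·(cos -1.0236 − cos -0.5236) = 3.4814

(-3.4690, 3.4814, -1.0236)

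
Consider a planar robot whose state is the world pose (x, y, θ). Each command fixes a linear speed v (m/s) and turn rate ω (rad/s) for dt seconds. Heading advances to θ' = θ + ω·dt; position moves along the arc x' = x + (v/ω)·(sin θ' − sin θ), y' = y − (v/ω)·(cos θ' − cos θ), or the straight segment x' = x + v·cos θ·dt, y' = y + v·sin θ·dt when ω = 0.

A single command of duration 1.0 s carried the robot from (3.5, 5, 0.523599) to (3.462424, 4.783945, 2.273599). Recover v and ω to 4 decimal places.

v = -0.2500, ω = 1.7500

Δθ = 2.273599 − 0.523599 = 1.750000
ω = Δθ/dt = 1.750000/1.0 = 1.7500
R = −Δy/(cos θ' − cos θ) = -0.1429
v = R·ω = -0.1429·1.7500 = -0.2500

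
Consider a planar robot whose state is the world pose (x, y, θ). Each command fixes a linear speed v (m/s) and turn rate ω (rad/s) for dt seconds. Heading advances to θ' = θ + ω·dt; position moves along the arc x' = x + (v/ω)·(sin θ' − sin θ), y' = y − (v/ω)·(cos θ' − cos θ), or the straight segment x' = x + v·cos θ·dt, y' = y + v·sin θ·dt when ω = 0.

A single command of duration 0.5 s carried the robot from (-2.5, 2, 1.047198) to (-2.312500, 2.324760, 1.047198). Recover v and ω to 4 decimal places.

Δθ = 1.047198 − 1.047198 = 0.000000
ω = Δθ/dt = 0.000000/0.5 = 0.0000
ω = 0 → v = (Δx·cos θ + Δy·sin θ)/dt = 0.7500

v = 0.7500, ω = 0.0000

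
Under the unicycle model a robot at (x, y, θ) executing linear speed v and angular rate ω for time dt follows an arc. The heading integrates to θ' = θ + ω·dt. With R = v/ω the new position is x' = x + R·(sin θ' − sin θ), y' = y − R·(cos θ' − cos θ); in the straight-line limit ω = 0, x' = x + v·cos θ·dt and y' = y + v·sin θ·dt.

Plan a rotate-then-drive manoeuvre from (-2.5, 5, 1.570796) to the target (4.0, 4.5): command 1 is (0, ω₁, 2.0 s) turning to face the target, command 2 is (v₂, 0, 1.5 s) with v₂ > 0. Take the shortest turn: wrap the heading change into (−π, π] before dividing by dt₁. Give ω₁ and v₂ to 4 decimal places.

ω₁ = -0.8238, v₂ = 4.3461

heading to target = atan2(4.5−5, 4−-2.5) = -0.0768
Δθ = wrap(-0.0768 − 1.5708) = -1.6476; ω₁ = Δθ/dt₁ = -0.8238
distance = √((4−-2.5)² + (4.5−5)²) = 6.5192; v₂ = distance/dt₂ = 4.3461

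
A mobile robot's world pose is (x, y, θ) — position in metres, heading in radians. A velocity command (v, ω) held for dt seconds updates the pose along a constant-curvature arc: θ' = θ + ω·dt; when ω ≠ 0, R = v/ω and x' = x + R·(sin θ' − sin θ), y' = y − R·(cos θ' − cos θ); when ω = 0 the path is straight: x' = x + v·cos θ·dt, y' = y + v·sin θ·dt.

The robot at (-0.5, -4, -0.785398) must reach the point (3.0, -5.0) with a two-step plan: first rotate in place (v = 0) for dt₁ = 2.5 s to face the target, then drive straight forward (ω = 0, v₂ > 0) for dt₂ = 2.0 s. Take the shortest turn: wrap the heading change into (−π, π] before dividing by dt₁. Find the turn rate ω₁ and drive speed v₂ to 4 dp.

heading to target = atan2(-5−-4, 3−-0.5) = -0.2783
Δθ = wrap(-0.2783 − -0.7854) = 0.5071; ω₁ = Δθ/dt₁ = 0.2028
distance = √((3−-0.5)² + (-5−-4)²) = 3.6401; v₂ = distance/dt₂ = 1.8200

ω₁ = 0.2028, v₂ = 1.8200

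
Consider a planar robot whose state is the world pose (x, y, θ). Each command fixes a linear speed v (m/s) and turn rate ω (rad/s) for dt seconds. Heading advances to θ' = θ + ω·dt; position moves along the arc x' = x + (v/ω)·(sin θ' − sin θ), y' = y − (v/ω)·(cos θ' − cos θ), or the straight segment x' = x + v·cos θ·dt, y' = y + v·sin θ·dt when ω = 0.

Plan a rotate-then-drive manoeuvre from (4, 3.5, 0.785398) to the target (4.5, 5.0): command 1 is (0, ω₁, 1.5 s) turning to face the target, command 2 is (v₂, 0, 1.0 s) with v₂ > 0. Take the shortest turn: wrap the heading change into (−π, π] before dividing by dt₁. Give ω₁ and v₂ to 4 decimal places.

ω₁ = 0.3091, v₂ = 1.5811

heading to target = atan2(5−3.5, 4.5−4) = 1.2490
Δθ = wrap(1.2490 − 0.7854) = 0.4636; ω₁ = Δθ/dt₁ = 0.3091
distance = √((4.5−4)² + (5−3.5)²) = 1.5811; v₂ = distance/dt₂ = 1.5811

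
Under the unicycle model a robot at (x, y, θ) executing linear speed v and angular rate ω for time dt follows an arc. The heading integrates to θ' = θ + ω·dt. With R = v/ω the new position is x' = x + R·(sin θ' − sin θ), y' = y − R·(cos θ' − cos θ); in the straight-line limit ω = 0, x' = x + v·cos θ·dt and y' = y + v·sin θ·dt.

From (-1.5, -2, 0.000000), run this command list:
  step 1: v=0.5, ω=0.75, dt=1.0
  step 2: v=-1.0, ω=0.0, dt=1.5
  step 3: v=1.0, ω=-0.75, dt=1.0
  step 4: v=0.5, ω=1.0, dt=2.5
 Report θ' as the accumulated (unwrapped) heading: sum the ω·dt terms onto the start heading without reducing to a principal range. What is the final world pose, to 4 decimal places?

step 1: θ'=0.7500 (R=0.6667) → pose (-1.0456, -1.8211, 0.7500)
step 2: θ'=0.7500 (straight) → pose (-2.1431, -2.8436, 0.7500)
step 3: θ'=0.0000 (R=-1.3333) → pose (-1.2343, -2.4858, 0.0000)
step 4: θ'=2.5000 (R=0.5000) → pose (-0.9350, -1.5853, 2.5000)

(-0.9350, -1.5853, 2.5000)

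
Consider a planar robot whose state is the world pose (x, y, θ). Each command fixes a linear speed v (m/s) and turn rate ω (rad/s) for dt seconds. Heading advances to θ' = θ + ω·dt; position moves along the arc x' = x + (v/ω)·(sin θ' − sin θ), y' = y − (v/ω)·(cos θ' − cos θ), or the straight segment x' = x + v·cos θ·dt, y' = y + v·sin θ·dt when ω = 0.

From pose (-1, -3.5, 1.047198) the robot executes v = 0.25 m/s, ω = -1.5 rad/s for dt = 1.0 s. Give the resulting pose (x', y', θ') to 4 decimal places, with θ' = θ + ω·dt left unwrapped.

(-0.7827, -3.4335, -0.4528)

θ' = 1.0472 + -1.5·1.0 = -0.4528
R = v/ω = 0.25/-1.5 = -0.1667
x' = -1 + -0.1667·(sin -0.4528 − sin 1.0472) = -0.7827
y' = -3.5 − -0.1667·(cos -0.4528 − cos 1.0472) = -3.4335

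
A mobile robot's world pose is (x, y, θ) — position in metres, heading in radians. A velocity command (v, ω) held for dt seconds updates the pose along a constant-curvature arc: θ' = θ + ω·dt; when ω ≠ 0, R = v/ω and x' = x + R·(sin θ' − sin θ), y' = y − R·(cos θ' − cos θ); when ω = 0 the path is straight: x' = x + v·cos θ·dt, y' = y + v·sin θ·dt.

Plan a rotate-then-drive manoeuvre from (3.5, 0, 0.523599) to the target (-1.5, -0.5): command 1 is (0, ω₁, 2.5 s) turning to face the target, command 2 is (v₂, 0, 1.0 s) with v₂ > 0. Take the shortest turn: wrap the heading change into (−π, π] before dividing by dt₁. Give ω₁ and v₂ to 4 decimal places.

ω₁ = 1.0871, v₂ = 5.0249

heading to target = atan2(-0.5−0, -1.5−3.5) = -3.0419
Δθ = wrap(-3.0419 − 0.5236) = 2.7177; ω₁ = Δθ/dt₁ = 1.0871
distance = √((-1.5−3.5)² + (-0.5−0)²) = 5.0249; v₂ = distance/dt₂ = 5.0249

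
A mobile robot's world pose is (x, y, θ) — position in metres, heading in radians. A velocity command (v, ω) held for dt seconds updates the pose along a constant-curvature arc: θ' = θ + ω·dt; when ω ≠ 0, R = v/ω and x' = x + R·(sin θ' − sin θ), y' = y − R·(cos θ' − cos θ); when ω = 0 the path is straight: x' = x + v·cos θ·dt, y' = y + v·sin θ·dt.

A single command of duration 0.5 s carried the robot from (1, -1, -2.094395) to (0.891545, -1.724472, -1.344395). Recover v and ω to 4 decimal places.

v = 1.5000, ω = 1.5000

Δθ = -1.344395 − -2.094395 = 0.750000
ω = Δθ/dt = 0.750000/0.5 = 1.5000
R = −Δy/(cos θ' − cos θ) = 1.0000
v = R·ω = 1.0000·1.5000 = 1.5000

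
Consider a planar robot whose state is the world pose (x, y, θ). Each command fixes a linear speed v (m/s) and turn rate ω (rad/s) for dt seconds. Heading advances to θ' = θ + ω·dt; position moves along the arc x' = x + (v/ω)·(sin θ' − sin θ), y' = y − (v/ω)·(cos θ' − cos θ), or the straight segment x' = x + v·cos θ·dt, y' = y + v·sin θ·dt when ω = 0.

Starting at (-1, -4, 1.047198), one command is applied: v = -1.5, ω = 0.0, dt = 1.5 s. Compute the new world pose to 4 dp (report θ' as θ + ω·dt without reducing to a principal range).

(-2.1250, -5.9486, 1.0472)

θ' = 1.0472 + 0.0·1.5 = 1.0472
ω = 0 → straight: x' = -1 + -1.5·cos(1.0472)·1.5 = -2.1250
y' = -4 + -1.5·sin(1.0472)·1.5 = -5.9486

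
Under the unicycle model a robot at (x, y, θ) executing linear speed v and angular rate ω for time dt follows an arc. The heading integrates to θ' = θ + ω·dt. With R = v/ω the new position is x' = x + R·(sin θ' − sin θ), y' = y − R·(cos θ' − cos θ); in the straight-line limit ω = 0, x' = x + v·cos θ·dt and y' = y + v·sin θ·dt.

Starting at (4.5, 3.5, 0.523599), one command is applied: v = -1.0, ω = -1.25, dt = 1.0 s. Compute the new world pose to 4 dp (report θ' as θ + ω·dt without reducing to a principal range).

(3.5687, 3.5948, -0.7264)

θ' = 0.5236 + -1.25·1.0 = -0.7264
R = v/ω = -1.0/-1.25 = 0.8000
x' = 4.5 + 0.8000·(sin -0.7264 − sin 0.5236) = 3.5687
y' = 3.5 − 0.8000·(cos -0.7264 − cos 0.5236) = 3.5948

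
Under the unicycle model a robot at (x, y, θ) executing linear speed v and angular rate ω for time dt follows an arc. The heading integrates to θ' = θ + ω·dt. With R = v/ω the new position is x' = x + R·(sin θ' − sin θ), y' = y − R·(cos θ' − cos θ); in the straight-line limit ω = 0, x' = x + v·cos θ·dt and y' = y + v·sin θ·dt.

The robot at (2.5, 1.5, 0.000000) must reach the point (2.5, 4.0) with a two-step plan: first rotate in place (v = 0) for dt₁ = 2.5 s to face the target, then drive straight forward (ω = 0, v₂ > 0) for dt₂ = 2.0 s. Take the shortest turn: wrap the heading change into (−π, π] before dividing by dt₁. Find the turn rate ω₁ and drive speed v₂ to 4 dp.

heading to target = atan2(4−1.5, 2.5−2.5) = 1.5708
Δθ = wrap(1.5708 − 0.0000) = 1.5708; ω₁ = Δθ/dt₁ = 0.6283
distance = √((2.5−2.5)² + (4−1.5)²) = 2.5000; v₂ = distance/dt₂ = 1.2500

ω₁ = 0.6283, v₂ = 1.2500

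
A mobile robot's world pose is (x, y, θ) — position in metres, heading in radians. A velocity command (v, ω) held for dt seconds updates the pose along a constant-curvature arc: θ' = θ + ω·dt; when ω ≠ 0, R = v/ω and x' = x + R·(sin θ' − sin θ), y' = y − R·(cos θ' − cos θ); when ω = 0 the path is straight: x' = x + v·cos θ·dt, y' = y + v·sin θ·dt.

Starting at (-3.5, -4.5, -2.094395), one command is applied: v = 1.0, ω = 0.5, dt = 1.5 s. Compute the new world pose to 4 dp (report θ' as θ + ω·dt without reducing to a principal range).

θ' = -2.0944 + 0.5·1.5 = -1.3444
R = v/ω = 1.0/0.5 = 2.0000
x' = -3.5 + 2.0000·(sin -1.3444 − sin -2.0944) = -3.7169
y' = -4.5 − 2.0000·(cos -1.3444 − cos -2.0944) = -5.9489

(-3.7169, -5.9489, -1.3444)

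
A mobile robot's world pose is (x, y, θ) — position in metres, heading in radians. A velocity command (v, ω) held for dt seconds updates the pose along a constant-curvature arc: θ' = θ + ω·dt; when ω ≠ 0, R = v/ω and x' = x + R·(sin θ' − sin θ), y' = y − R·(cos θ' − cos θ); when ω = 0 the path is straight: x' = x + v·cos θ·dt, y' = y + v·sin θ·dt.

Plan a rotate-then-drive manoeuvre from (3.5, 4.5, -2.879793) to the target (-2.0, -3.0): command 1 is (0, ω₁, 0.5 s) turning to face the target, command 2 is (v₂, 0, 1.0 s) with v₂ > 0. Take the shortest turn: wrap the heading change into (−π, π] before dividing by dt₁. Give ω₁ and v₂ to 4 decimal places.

heading to target = atan2(-3−4.5, -2−3.5) = -2.2035
Δθ = wrap(-2.2035 − -2.8798) = 0.6762; ω₁ = Δθ/dt₁ = 1.3525
distance = √((-2−3.5)² + (-3−4.5)²) = 9.3005; v₂ = distance/dt₂ = 9.3005

ω₁ = 1.3525, v₂ = 9.3005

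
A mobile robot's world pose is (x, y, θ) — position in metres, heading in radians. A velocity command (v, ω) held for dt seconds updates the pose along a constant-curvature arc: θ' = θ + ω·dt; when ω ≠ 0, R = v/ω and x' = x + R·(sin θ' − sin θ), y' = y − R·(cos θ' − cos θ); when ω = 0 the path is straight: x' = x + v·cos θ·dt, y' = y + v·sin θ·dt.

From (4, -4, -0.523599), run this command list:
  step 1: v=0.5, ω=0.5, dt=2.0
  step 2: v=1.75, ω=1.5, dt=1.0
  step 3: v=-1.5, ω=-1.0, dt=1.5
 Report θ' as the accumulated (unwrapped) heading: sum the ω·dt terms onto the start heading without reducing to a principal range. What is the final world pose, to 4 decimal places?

(4.8052, -4.4504, 0.4764)

step 1: θ'=0.4764 (R=1.0000) → pose (4.9586, -4.0226, 0.4764)
step 2: θ'=1.9764 (R=1.1667) → pose (5.4956, -2.5255, 1.9764)
step 3: θ'=0.4764 (R=1.5000) → pose (4.8052, -4.4504, 0.4764)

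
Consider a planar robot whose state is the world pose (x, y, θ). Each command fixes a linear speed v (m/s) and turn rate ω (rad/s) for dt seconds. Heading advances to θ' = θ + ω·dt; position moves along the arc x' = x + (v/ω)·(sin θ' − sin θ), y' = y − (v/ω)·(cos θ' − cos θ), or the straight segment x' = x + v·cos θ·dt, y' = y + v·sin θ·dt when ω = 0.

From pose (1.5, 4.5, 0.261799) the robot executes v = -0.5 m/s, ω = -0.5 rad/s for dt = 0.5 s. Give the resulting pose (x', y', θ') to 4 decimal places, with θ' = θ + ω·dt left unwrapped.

(1.2530, 4.4660, 0.0118)

θ' = 0.2618 + -0.5·0.5 = 0.0118
R = v/ω = -0.5/-0.5 = 1.0000
x' = 1.5 + 1.0000·(sin 0.0118 − sin 0.2618) = 1.2530
y' = 4.5 − 1.0000·(cos 0.0118 − cos 0.2618) = 4.4660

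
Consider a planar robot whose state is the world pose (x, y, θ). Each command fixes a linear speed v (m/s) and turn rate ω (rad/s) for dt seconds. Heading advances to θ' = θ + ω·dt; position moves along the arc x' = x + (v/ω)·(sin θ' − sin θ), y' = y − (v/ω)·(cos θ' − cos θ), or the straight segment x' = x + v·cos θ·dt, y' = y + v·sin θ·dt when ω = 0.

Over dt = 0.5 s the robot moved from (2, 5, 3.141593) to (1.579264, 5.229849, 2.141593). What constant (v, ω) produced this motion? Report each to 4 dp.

Δθ = 2.141593 − 3.141593 = -1.000000
ω = Δθ/dt = -1.000000/0.5 = -2.0000
R = Δx/(sin θ' − sin θ) = -0.5000
v = R·ω = -0.5000·-2.0000 = 1.0000

v = 1.0000, ω = -2.0000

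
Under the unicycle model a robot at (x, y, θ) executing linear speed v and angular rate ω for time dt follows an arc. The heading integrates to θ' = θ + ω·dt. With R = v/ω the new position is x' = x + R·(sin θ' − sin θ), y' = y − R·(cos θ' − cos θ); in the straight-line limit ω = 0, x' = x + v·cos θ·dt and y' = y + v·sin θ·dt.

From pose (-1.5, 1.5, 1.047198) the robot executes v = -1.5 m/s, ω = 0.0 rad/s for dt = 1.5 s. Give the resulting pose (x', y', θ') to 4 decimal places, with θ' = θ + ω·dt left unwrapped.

θ' = 1.0472 + 0.0·1.5 = 1.0472
ω = 0 → straight: x' = -1.5 + -1.5·cos(1.0472)·1.5 = -2.6250
y' = 1.5 + -1.5·sin(1.0472)·1.5 = -0.4486

(-2.6250, -0.4486, 1.0472)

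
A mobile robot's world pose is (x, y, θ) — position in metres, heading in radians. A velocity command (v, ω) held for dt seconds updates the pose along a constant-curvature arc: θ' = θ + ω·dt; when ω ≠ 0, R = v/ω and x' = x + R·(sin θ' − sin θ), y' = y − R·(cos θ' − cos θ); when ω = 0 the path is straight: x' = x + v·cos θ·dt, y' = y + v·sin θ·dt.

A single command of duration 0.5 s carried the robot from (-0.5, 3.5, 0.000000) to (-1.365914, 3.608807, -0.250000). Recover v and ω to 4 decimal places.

Δθ = -0.250000 − 0.000000 = -0.250000
ω = Δθ/dt = -0.250000/0.5 = -0.5000
R = Δx/(sin θ' − sin θ) = 3.5000
v = R·ω = 3.5000·-0.5000 = -1.7500

v = -1.7500, ω = -0.5000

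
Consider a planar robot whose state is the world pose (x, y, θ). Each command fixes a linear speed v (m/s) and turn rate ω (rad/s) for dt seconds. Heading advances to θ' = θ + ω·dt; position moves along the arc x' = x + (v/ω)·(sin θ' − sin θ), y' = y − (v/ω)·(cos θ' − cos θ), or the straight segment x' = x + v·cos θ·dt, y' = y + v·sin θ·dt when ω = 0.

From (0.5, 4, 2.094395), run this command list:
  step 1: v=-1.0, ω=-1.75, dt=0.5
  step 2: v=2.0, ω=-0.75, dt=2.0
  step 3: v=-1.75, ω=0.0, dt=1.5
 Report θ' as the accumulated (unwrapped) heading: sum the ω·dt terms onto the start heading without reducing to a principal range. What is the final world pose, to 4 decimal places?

(1.2615, 5.8890, -0.2806)

step 1: θ'=1.2194 (R=0.5714) → pose (0.5416, 3.5176, 1.2194)
step 2: θ'=-0.2806 (R=-2.6667) → pose (3.7838, 5.1621, -0.2806)
step 3: θ'=-0.2806 (straight) → pose (1.2615, 5.8890, -0.2806)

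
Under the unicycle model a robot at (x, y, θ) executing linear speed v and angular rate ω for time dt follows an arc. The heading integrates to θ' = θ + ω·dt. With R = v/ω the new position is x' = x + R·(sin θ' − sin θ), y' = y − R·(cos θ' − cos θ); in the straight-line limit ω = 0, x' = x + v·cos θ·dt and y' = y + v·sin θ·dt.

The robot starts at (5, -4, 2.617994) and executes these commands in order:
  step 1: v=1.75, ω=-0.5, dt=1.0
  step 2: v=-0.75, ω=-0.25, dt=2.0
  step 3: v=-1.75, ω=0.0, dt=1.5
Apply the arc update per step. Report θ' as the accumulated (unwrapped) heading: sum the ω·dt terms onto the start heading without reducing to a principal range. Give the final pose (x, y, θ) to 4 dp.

step 1: θ'=2.1180 (R=-3.5000) → pose (3.7610, -2.7899, 2.1180)
step 2: θ'=1.6180 (R=3.0000) → pose (4.1958, -4.2093, 1.6180)
step 3: θ'=1.6180 (straight) → pose (4.3196, -6.8314, 1.6180)

(4.3196, -6.8314, 1.6180)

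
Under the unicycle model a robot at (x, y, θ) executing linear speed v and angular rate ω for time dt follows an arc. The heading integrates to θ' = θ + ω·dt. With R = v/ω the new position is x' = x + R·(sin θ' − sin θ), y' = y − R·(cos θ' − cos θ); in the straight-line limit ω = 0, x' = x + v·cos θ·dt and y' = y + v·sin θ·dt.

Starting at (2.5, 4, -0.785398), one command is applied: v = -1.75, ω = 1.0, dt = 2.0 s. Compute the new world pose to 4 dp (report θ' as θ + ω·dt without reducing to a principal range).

(-0.3776, 3.3728, 1.2146)

θ' = -0.7854 + 1.0·2.0 = 1.2146
R = v/ω = -1.75/1.0 = -1.7500
x' = 2.5 + -1.7500·(sin 1.2146 − sin -0.7854) = -0.3776
y' = 4 − -1.7500·(cos 1.2146 − cos -0.7854) = 3.3728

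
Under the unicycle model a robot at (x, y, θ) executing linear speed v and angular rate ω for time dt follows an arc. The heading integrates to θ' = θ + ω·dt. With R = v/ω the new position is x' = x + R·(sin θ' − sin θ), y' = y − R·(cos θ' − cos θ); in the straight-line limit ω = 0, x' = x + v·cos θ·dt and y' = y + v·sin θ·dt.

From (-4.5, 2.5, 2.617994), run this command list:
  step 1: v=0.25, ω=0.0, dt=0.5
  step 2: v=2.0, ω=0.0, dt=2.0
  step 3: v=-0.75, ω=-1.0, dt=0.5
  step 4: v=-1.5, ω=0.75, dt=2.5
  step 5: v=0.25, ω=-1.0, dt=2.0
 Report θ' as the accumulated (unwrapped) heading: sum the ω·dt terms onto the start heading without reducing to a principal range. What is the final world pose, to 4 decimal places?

(-5.0106, 4.0882, 1.9930)

step 1: θ'=2.6180 (straight) → pose (-4.6083, 2.5625, 2.6180)
step 2: θ'=2.6180 (straight) → pose (-8.0724, 4.5625, 2.6180)
step 3: θ'=2.1180 (R=0.7500) → pose (-7.8069, 4.3032, 2.1180)
step 4: θ'=3.9930 (R=-2.0000) → pose (-4.5945, 4.0259, 3.9930)
step 5: θ'=1.9930 (R=-0.2500) → pose (-5.0106, 4.0882, 1.9930)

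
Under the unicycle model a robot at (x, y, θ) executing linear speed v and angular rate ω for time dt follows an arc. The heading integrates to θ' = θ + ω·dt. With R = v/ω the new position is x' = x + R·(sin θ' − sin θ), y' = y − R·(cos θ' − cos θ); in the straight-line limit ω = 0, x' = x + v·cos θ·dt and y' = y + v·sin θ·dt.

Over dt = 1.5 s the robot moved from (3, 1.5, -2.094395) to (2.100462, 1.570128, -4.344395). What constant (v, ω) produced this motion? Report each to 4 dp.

Δθ = -4.344395 − -2.094395 = -2.250000
ω = Δθ/dt = -2.250000/1.5 = -1.5000
R = Δx/(sin θ' − sin θ) = -0.5000
v = R·ω = -0.5000·-1.5000 = 0.7500

v = 0.7500, ω = -1.5000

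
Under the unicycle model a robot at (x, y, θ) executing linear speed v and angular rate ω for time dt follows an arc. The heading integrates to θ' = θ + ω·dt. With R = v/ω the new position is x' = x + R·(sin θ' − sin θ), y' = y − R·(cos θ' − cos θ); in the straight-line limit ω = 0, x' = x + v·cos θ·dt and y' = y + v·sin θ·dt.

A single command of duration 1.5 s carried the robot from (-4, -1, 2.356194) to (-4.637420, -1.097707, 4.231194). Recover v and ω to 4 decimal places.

Δθ = 4.231194 − 2.356194 = 1.875000
ω = Δθ/dt = 1.875000/1.5 = 1.2500
R = Δx/(sin θ' − sin θ) = 0.4000
v = R·ω = 0.4000·1.2500 = 0.5000

v = 0.5000, ω = 1.2500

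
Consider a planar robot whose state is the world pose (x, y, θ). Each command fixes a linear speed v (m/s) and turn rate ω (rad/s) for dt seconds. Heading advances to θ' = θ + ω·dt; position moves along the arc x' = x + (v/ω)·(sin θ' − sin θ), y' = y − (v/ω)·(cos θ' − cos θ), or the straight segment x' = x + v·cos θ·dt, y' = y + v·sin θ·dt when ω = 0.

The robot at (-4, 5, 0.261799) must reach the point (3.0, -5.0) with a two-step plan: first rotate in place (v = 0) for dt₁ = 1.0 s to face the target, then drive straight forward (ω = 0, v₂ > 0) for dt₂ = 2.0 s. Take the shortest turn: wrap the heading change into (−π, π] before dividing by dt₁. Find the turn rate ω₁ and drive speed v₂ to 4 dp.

ω₁ = -1.2219, v₂ = 6.1033

heading to target = atan2(-5−5, 3−-4) = -0.9601
Δθ = wrap(-0.9601 − 0.2618) = -1.2219; ω₁ = Δθ/dt₁ = -1.2219
distance = √((3−-4)² + (-5−5)²) = 12.2066; v₂ = distance/dt₂ = 6.1033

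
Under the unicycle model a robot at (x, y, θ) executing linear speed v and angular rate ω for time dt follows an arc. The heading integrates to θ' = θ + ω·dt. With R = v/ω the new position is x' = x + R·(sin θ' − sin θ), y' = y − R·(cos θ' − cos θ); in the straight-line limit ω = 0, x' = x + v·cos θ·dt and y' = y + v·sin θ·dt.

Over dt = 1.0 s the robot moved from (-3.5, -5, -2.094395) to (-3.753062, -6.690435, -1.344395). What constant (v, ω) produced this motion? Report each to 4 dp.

Δθ = -1.344395 − -2.094395 = 0.750000
ω = Δθ/dt = 0.750000/1.0 = 0.7500
R = −Δy/(cos θ' − cos θ) = 2.3333
v = R·ω = 2.3333·0.7500 = 1.7500

v = 1.7500, ω = 0.7500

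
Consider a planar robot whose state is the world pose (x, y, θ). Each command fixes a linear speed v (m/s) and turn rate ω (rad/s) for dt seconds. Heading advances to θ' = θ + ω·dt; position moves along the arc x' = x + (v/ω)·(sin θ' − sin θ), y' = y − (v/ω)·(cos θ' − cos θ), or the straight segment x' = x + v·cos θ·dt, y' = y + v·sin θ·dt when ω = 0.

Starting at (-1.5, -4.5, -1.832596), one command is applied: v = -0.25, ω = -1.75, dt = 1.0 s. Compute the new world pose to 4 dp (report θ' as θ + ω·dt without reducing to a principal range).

(-1.3010, -4.4078, -3.5826)

θ' = -1.8326 + -1.75·1.0 = -3.5826
R = v/ω = -0.25/-1.75 = 0.1429
x' = -1.5 + 0.1429·(sin -3.5826 − sin -1.8326) = -1.3010
y' = -4.5 − 0.1429·(cos -3.5826 − cos -1.8326) = -4.4078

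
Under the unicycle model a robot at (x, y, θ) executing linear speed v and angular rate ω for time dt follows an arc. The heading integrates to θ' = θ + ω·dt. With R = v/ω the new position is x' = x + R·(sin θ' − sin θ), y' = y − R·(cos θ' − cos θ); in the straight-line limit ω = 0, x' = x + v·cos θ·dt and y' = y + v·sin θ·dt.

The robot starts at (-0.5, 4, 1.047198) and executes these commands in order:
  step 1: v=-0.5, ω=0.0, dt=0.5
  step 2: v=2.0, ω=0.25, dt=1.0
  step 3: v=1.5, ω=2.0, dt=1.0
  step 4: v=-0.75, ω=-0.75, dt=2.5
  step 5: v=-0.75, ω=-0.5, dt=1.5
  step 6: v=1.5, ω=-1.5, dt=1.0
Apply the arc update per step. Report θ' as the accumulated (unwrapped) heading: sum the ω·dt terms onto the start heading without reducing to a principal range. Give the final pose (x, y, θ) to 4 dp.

(1.2646, 4.3720, -0.8278)

step 1: θ'=1.0472 (straight) → pose (-0.6250, 3.7835, 1.0472)
step 2: θ'=1.2972 (R=8.0000) → pose (0.1492, 5.6219, 1.2972)
step 3: θ'=3.2972 (R=0.7500) → pose (-0.6891, 6.5655, 3.2972)
step 4: θ'=1.4222 (R=1.0000) → pose (0.4549, 5.4295, 1.4222)
step 5: θ'=0.6722 (R=1.5000) → pose (-0.0946, 4.4779, 0.6722)
step 6: θ'=-0.8278 (R=-1.0000) → pose (1.2646, 4.3720, -0.8278)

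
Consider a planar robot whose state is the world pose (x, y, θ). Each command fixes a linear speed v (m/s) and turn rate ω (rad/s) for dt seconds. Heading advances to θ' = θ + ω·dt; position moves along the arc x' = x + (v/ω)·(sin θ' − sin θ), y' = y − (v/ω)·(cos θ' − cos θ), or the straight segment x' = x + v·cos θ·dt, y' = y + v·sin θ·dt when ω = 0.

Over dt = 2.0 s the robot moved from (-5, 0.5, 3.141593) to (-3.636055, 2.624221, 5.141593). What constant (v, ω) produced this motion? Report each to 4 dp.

v = -1.5000, ω = 1.0000

Δθ = 5.141593 − 3.141593 = 2.000000
ω = Δθ/dt = 2.000000/2.0 = 1.0000
R = −Δy/(cos θ' − cos θ) = -1.5000
v = R·ω = -1.5000·1.0000 = -1.5000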